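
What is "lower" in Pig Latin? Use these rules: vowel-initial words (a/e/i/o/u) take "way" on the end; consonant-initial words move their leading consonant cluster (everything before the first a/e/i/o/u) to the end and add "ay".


Word: "lower"
Starts with consonant(s) → move to end, add 'ay'
Consonant cluster: "l"
Pig Latin = "owerlay"


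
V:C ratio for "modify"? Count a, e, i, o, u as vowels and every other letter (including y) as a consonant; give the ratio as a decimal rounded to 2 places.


Word: "modify"
Vowels (a,e,i,o,u): 2
Consonants: 4
Ratio = 2/4
= 0.50


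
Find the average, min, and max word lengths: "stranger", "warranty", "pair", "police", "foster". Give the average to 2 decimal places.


Lengths: "stranger"=8, "warranty"=8, "pair"=4, "police"=6, "foster"=6
Sum = 32, Count = 5
Average = 32/5 = 6.40
= avg=6.40, min=4, max=8


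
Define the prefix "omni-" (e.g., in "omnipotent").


Prefix: omni-
As in: omnipotent -> omni- + potent
Meaning = all


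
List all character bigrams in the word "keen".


Word: "keen" (length 4)
Number of bigrams = 4 - 2 + 1 = 3
  Position 0: "ke"
  Position 1: "ee"
  Position 2: "en"
Bigrams = "ke", "ee", "en"


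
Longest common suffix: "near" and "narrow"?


Word 1: "near"
Word 2: "narrow"
Comparing from end:
  Pos -1: 'r' != 'w' (stop)
LCS = "" (length 0)


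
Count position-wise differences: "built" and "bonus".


Comparing character by character (same length = 5):
  Pos 0: 'b' vs 'b' =
  Pos 1: 'u' vs 'o' !=
  Pos 2: 'i' vs 'n' !=
  Pos 3: 'l' vs 'u' !=
  Pos 4: 't' vs 's' !=
Hamming distance = 4


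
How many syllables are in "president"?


Word: "president"
Syllable breakdown: pres · i · dent
Counting: 3 parts
= 3 syllables


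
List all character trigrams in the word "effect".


Word: "effect" (length 6)
Number of trigrams = 6 - 3 + 1 = 4
  Position 0: "eff"
  Position 1: "ffe"
  Position 2: "fec"
  Position 3: "ect"
Trigrams = "eff", "ffe", "fec", "ect"


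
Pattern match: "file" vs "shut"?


Pattern of "file": [0, 1, 2, 3]
Pattern of "shut": [0, 1, 2, 3]
Patterns match
Same pattern = Yes


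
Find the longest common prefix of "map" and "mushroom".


Word 1: "map"
Word 2: "mushroom"
Comparing from start:
  Pos 0: 'm' == 'm'
  Pos 1: 'a' != 'u' (stop)
LCP = "m" (length 1)


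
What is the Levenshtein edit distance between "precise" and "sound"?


Word 1: "precise" (length 7)
Word 2: "sound" (length 5)
One optimal edit sequence (insert/delete/substitute each cost 1):
  1. delete 'p'  (+1)
  2. delete 'r'  (+1)
  3. substitute 'e' -> 's'  (+1)
  4. substitute 'c' -> 'o'  (+1)
  5. substitute 'i' -> 'u'  (+1)
  6. substitute 's' -> 'n'  (+1)
  7. substitute 'e' -> 'd'  (+1)
Total edit operations: 7
Edit distance = 7


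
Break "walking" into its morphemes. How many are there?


Word: "walking"
Morphemes: walk / -ing
Each morpheme carries meaning
= 2 morphemes


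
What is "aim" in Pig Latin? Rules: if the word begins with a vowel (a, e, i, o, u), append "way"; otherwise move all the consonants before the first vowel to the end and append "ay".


Word: "aim"
Starts with vowel → add 'way'
Pig Latin = "aimway"


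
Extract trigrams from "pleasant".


Word: "pleasant" (length 8)
Number of trigrams = 8 - 3 + 1 = 6
  Position 0: "ple"
  Position 1: "lea"
  Position 2: "eas"
  Position 3: "asa"
  Position 4: "san"
  Position 5: "ant"
Trigrams = "ple", "lea", "eas", "asa", "san", "ant"


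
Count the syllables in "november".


Word: "november"
Syllable breakdown: no-vem-ber
Counting: 3 parts
= 3 syllables


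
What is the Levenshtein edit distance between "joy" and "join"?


Word 1: "joy" (length 3)
Word 2: "join" (length 4)
One optimal edit sequence (insert/delete/substitute each cost 1):
  1. keep 'j'
  2. keep 'o'
  3. insert 'i'  (+1)
  4. substitute 'y' -> 'n'  (+1)
Total edit operations: 2
Edit distance = 2


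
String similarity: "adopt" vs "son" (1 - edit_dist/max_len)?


Word 1: "adopt" (length 5)
Word 2: "son" (length 3)
One optimal edit sequence:
  1. delete 'a'  (+1)
  2. substitute 'd' -> 's'  (+1)
  3. keep 'o'
  4. delete 'p'  (+1)
  5. substitute 't' -> 'n'  (+1)
Edit distance = 4
Max length = max(5, 3) = 5
Similarity = 1 - 4/5
= 0.2000


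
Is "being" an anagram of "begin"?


Word 1: "begin" → sorted: begin
Word 2: "being" → sorted: begin
Same letters? begin == begin
Anagram = Yes


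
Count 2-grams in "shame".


Word: "shame" (length 5)
Number of 2-grams = length - 2 + 1 = 5 - 2 + 1
= 4


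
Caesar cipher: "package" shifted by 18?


Word: "package"
Shift: 18
Each letter → (letter + shift) mod 26:
  'p' (15) + 18 = 7 → 'h'
  'a' (0) + 18 = 18 → 's'
  'c' (2) + 18 = 20 → 'u'
  'k' (10) + 18 = 2 → 'c'
  'a' (0) + 18 = 18 → 's'
  'g' (6) + 18 = 24 → 'y'
  'e' (4) + 18 = 22 → 'w'
Result = "hsucsyw"


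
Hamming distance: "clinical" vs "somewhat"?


Comparing character by character (same length = 8):
  Pos 0: 'c' vs 's' !=
  Pos 1: 'l' vs 'o' !=
  Pos 2: 'i' vs 'm' !=
  Pos 3: 'n' vs 'e' !=
  Pos 4: 'i' vs 'w' !=
  Pos 5: 'c' vs 'h' !=
  Pos 6: 'a' vs 'a' =
  Pos 7: 'l' vs 't' !=
Hamming distance = 7


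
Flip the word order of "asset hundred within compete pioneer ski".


Original: "asset hundred within compete pioneer ski"
Words (1..n): asset | hundred | within | compete | pioneer | ski
Reversed (n..1): ski | pioneer | compete | within | hundred | asset
Result = "ski pioneer compete within hundred asset"


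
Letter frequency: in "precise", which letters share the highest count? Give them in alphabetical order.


Word: "precise"
Letter counts:
  'c': 1
  'e': 2
  'i': 1
  'p': 1
  'r': 1
  's': 1
Maximum count = 2
Most frequent = 'e' (2 times each)


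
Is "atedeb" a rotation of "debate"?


Word: "debate", Candidate: "atedeb"
Method: check if candidate is substring of word+word
"debatedebate" contains "atedeb"? Yes
Is rotation = Yes


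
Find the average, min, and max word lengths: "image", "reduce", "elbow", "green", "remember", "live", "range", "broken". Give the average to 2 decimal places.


Lengths: "image"=5, "reduce"=6, "elbow"=5, "green"=5, "remember"=8, "live"=4, "range"=5, "broken"=6
Sum = 44, Count = 8
Average = 44/8 = 5.50
= avg=5.50, min=4, max=8


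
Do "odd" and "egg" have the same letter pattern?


Pattern of "odd": [0, 1, 1]
Pattern of "egg": [0, 1, 1]
Patterns match
Same pattern = Yes


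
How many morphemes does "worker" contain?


Word: "worker"
Morphemes: work | -er
Each morpheme carries meaning
= 2 morphemes


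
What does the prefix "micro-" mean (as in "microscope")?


Prefix: micro-
Example: microscope (micro- + scope)
Meaning = small


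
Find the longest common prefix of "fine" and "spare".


Word 1: "fine"
Word 2: "spare"
Comparing from start:
  Pos 0: 'f' != 's' (stop)
LCP = "" (length 0)


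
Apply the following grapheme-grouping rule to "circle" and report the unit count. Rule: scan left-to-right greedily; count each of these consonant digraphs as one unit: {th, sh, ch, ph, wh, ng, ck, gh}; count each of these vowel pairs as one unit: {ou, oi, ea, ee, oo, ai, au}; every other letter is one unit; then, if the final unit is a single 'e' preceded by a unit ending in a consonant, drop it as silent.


Word: "circle" (6 letters)
Left-to-right scan:
  (1) 'c' (letter)
  (2) 'i' (letter)
  (3) 'r' (letter)
  (4) 'c' (letter)
  (5) 'l' (letter)
  (6) 'e' (letter)
Units from scan: 6
Final unit is 'e' after a consonant -> drop as silent (-1)
Sound units = 5 units


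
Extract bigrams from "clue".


Word: "clue" (length 4)
Number of bigrams = 4 - 2 + 1 = 3
  Position 0: "cl"
  Position 1: "lu"
  Position 2: "ue"
Bigrams = "cl", "lu", "ue"


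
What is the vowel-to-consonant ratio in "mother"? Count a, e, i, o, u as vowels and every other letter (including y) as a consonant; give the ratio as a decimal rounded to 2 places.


Word: "mother"
Vowels (a,e,i,o,u): 2
Consonants: 4
Ratio = 2/4
= 0.50


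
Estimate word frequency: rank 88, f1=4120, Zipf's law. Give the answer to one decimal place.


Zipf's law: f(r) = f(1) / r
f(1) = 4120
f(88) = 4120 / 88
= 46.8 occurrences


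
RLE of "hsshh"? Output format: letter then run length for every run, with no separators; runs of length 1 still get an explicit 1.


String: "hsshh"
Scanning for consecutive runs:
  'h' x 1
  's' x 2
  'h' x 2
RLE = "h1s2h2"


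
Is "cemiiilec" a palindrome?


Word: "cemiiilec"
Reversed: "celiiimec"
Forward == Backward? cemiiilec != celiiimec
Palindrome = No


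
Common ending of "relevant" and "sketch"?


Word 1: "relevant"
Word 2: "sketch"
Comparing from end:
  Pos -1: 't' != 'h' (stop)
LCS = "" (length 0)


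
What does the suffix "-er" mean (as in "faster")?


Suffix: -er
Example: faster (fast + -er)
Meaning = one who / more


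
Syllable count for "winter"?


Word: "winter"
Syllable breakdown: win / ter
Counting: 2 parts
= 2 syllables


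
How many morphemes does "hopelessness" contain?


Word: "hopelessness"
Morphemes: hope + -less + -ness
Each morpheme carries meaning
= 3 morphemes


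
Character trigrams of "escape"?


Word: "escape" (length 6)
Number of trigrams = 6 - 3 + 1 = 4
  Position 0: "esc"
  Position 1: "sca"
  Position 2: "cap"
  Position 3: "ape"
Trigrams = "esc", "sca", "cap", "ape"


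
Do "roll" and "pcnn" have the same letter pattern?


Pattern of "roll": [0, 1, 2, 2]
Pattern of "pcnn": [0, 1, 2, 2]
Patterns match
Same pattern = Yes


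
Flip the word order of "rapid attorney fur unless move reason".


Original: "rapid attorney fur unless move reason"
Words (1..n): rapid | attorney | fur | unless | move | reason
Reversed (n..1): reason | move | unless | fur | attorney | rapid
Result = "reason move unless fur attorney rapid"


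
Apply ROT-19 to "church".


Word: "church"
Shift: 19
Each letter → (letter + shift) mod 26:
  'c' (2) + 19 = 21 → 'v'
  'h' (7) + 19 = 0 → 'a'
  'u' (20) + 19 = 13 → 'n'
  'r' (17) + 19 = 10 → 'k'
  'c' (2) + 19 = 21 → 'v'
  'h' (7) + 19 = 0 → 'a'
Result = "vankva"


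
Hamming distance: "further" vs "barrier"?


Comparing character by character (same length = 7):
  Pos 0: 'f' vs 'b' !=
  Pos 1: 'u' vs 'a' !=
  Pos 2: 'r' vs 'r' =
  Pos 3: 't' vs 'r' !=
  Pos 4: 'h' vs 'i' !=
  Pos 5: 'e' vs 'e' =
  Pos 6: 'r' vs 'r' =
Hamming distance = 4


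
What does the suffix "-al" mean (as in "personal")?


Suffix: -al
Example: personal (person + -al)
Meaning = relating to


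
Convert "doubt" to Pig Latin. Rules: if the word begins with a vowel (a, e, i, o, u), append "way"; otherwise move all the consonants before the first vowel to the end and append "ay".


Word: "doubt"
Starts with consonant(s) → move to end, add 'ay'
Consonant cluster: "d"
Pig Latin = "oubtday"


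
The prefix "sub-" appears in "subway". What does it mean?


Prefix: sub-
As in: subway -> sub- + way
Meaning = under / below


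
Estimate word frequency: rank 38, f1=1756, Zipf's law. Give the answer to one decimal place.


Zipf's law: f(r) = f(1) / r
f(1) = 1756
f(38) = 1756 / 38
= 46.2 occurrences


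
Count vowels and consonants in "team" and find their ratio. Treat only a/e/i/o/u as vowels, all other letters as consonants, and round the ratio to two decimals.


Word: "team"
Vowels (a,e,i,o,u): 2
Consonants: 2
Ratio = 2/2
= 1.00


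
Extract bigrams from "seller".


Word: "seller" (length 6)
Number of bigrams = 6 - 2 + 1 = 5
  Position 0: "se"
  Position 1: "el"
  Position 2: "ll"
  Position 3: "le"
  Position 4: "er"
Bigrams = "se", "el", "ll", "le", "er"


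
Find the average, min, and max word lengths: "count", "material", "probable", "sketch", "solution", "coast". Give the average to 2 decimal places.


Lengths: "count"=5, "material"=8, "probable"=8, "sketch"=6, "solution"=8, "coast"=5
Sum = 40, Count = 6
Average = 40/6 = 6.67
= avg=6.67, min=5, max=8


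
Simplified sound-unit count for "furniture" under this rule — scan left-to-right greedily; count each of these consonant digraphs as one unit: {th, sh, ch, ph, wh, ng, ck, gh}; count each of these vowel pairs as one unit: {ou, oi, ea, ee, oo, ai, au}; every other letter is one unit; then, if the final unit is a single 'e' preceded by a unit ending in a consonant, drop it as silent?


Word: "furniture" (9 letters)
Left-to-right scan:
  1. 'f' (letter)
  2. 'u' (letter)
  3. 'r' (letter)
  4. 'n' (letter)
  5. 'i' (letter)
  6. 't' (letter)
  7. 'u' (letter)
  8. 'r' (letter)
  9. 'e' (letter)
Units from scan: 9
Final unit is 'e' after a consonant -> drop as silent (-1)
Sound units = 8 units


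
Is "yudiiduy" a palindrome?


Word: "yudiiduy"
Reversed: "yudiiduy"
Forward == Backward? yudiiduy == yudiiduy
Palindrome = Yes


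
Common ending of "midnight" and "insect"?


Word 1: "midnight"
Word 2: "insect"
Comparing from end:
  Pos -1: 't' == 't'
  Pos -2: 'h' != 'c' (stop)
LCS = "t" (length 1)


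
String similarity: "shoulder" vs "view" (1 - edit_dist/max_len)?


Word 1: "shoulder" (length 8)
Word 2: "view" (length 4)
One optimal edit sequence:
  1. delete 's'  (+1)
  2. delete 'h'  (+1)
  3. delete 'o'  (+1)
  4. delete 'u'  (+1)
  5. substitute 'l' -> 'v'  (+1)
  6. substitute 'd' -> 'i'  (+1)
  7. keep 'e'
  8. substitute 'r' -> 'w'  (+1)
Edit distance = 7
Max length = max(8, 4) = 8
Similarity = 1 - 7/8
= 0.1250


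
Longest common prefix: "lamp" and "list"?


Word 1: "lamp"
Word 2: "list"
Comparing from start:
  Pos 0: 'l' == 'l'
  Pos 1: 'a' != 'i' (stop)
LCP = "l" (length 1)


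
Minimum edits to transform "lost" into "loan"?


Word 1: "lost" (length 4)
Word 2: "loan" (length 4)
One optimal edit sequence (insert/delete/substitute each cost 1):
  1. keep 'l'
  2. keep 'o'
  3. substitute 's' -> 'a'  (+1)
  4. substitute 't' -> 'n'  (+1)
Total edit operations: 2
Edit distance = 2


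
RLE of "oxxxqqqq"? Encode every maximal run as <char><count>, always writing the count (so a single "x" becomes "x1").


String: "oxxxqqqq"
Scanning for consecutive runs:
  'o' x 1
  'x' x 3
  'q' x 4
RLE = "o1x3q4"


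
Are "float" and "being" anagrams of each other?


Word 1: "float" → sorted: aflot
Word 2: "being" → sorted: begin
Same letters? aflot != begin
Anagram = No


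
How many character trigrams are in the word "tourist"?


Word: "tourist" (length 7)
Number of 3-grams = length - 3 + 1 = 7 - 3 + 1
= 5


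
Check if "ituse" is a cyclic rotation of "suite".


Word: "suite", Candidate: "ituse"
Method: check if candidate is substring of word+word
"suitesuite" contains "ituse"? No
Is rotation = No


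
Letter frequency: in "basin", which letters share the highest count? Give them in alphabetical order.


Word: "basin"
Letter counts:
  'a': 1
  'b': 1
  'i': 1
  'n': 1
  's': 1
Maximum count = 1
Most frequent = 'a', 'b', 'i', 'n', 's' (1 time each)


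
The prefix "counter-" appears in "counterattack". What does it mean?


Prefix: counter-
Example: counterattack (counter- + attack)
Meaning = against / opposite


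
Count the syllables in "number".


Word: "number"
Syllable breakdown: num-ber
Counting: 2 parts
= 2 syllables


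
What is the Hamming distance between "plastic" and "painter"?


Comparing character by character (same length = 7):
  Pos 0: 'p' vs 'p' =
  Pos 1: 'l' vs 'a' !=
  Pos 2: 'a' vs 'i' !=
  Pos 3: 's' vs 'n' !=
  Pos 4: 't' vs 't' =
  Pos 5: 'i' vs 'e' !=
  Pos 6: 'c' vs 'r' !=
Hamming distance = 5


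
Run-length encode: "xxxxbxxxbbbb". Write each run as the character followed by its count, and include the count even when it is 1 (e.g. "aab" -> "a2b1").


String: "xxxxbxxxbbbb"
Scanning for consecutive runs:
  'x' x 4
  'b' x 1
  'x' x 3
  'b' x 4
RLE = "x4b1x3b4"


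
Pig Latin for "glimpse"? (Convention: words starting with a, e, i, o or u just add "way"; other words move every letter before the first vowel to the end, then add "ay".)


Word: "glimpse"
Starts with consonant(s) → move to end, add 'ay'
Consonant cluster: "gl"
Pig Latin = "impseglay"


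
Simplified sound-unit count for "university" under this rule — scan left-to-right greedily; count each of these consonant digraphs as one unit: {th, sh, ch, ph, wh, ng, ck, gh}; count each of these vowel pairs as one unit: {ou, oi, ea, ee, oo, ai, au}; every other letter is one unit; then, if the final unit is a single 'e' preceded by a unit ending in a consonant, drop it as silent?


Word: "university" (10 letters)
Left-to-right scan:
  (1) 'u' (letter)
  (2) 'n' (letter)
  (3) 'i' (letter)
  (4) 'v' (letter)
  (5) 'e' (letter)
  (6) 'r' (letter)
  (7) 's' (letter)
  (8) 'i' (letter)
  (9) 't' (letter)
  (10) 'y' (letter)
Units from scan: 10
Sound units = 10 units


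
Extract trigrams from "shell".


Word: "shell" (length 5)
Number of trigrams = 5 - 3 + 1 = 3
  Position 0: "she"
  Position 1: "hel"
  Position 2: "ell"
Trigrams = "she", "hel", "ell"


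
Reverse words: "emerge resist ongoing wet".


Original: "emerge resist ongoing wet"
Words (1..n): emerge | resist | ongoing | wet
Reversed (n..1): wet | ongoing | resist | emerge
Result = "wet ongoing resist emerge"


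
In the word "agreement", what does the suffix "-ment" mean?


Suffix: -ment
As in: agreement -> agree + -ment
Meaning = result of action


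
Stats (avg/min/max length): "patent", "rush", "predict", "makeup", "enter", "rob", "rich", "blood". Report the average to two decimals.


Lengths: "patent"=6, "rush"=4, "predict"=7, "makeup"=6, "enter"=5, "rob"=3, "rich"=4, "blood"=5
Sum = 40, Count = 8
Average = 40/8 = 5.00
= avg=5.00, min=3, max=7


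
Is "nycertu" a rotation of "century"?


Word: "century", Candidate: "nycertu"
Method: check if candidate is substring of word+word
"centurycentury" contains "nycertu"? No
Is rotation = No


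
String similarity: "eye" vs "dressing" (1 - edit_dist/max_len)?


Word 1: "eye" (length 3)
Word 2: "dressing" (length 8)
One optimal edit sequence:
  1. insert 'd'  (+1)
  2. insert 'r'  (+1)
  3. keep 'e'
  4. insert 's'  (+1)
  5. insert 's'  (+1)
  6. insert 'i'  (+1)
  7. substitute 'y' -> 'n'  (+1)
  8. substitute 'e' -> 'g'  (+1)
Edit distance = 7
Max length = max(3, 8) = 8
Similarity = 1 - 7/8
= 0.1250


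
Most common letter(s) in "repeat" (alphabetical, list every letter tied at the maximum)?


Word: "repeat"
Letter counts:
  'a': 1
  'e': 2
  'p': 1
  'r': 1
  't': 1
Maximum count = 2
Most frequent = 'e' (2 times each)


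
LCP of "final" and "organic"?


Word 1: "final"
Word 2: "organic"
Comparing from start:
  Pos 0: 'f' != 'o' (stop)
LCP = "" (length 0)


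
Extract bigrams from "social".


Word: "social" (length 6)
Number of bigrams = 6 - 2 + 1 = 5
  Position 0: "so"
  Position 1: "oc"
  Position 2: "ci"
  Position 3: "ia"
  Position 4: "al"
Bigrams = "so", "oc", "ci", "ia", "al"


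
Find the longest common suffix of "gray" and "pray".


Word 1: "gray"
Word 2: "pray"
Comparing from end:
  Pos -1: 'y' == 'y'
  Pos -2: 'a' == 'a'
  Pos -3: 'r' == 'r'
  Pos -4: 'g' != 'p' (stop)
LCS = "ray" (length 3)


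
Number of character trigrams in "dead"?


Word: "dead" (length 4)
Number of 3-grams = length - 3 + 1 = 4 - 3 + 1
= 2


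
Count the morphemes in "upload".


Word: "upload"
Morphemes: up- / load
Each morpheme carries meaning
= 2 morphemes


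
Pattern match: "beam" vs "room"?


Pattern of "beam": [0, 1, 2, 3]
Pattern of "room": [0, 1, 1, 2]
Patterns do not match
Same pattern = No


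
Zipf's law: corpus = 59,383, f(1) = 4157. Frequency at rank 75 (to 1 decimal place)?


Zipf's law: f(r) = f(1) / r
f(1) = 4157
f(75) = 4157 / 75
= 55.4 occurrences


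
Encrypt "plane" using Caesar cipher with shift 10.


Word: "plane"
Shift: 10
Each letter → (letter + shift) mod 26:
  'p' (15) + 10 = 25 → 'z'
  'l' (11) + 10 = 21 → 'v'
  'a' (0) + 10 = 10 → 'k'
  'n' (13) + 10 = 23 → 'x'
  'e' (4) + 10 = 14 → 'o'
Result = "zvkxo"


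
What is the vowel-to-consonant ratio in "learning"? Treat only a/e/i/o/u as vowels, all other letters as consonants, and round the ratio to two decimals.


Word: "learning"
Vowels (a,e,i,o,u): 3
Consonants: 5
Ratio = 3/5
= 0.60


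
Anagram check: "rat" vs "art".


Word 1: "rat" → sorted: art
Word 2: "art" → sorted: art
Same letters? art == art
Anagram = Yes


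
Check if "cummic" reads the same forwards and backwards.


Word: "cummic"
Reversed: "cimmuc"
Forward == Backward? cummic != cimmuc
Palindrome = No


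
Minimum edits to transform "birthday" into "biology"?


Word 1: "birthday" (length 8)
Word 2: "biology" (length 7)
One optimal edit sequence (insert/delete/substitute each cost 1):
  1. keep 'b'
  2. keep 'i'
  3. delete 'r'  (+1)
  4. substitute 't' -> 'o'  (+1)
  5. substitute 'h' -> 'l'  (+1)
  6. substitute 'd' -> 'o'  (+1)
  7. substitute 'a' -> 'g'  (+1)
  8. keep 'y'
Total edit operations: 5
Edit distance = 5


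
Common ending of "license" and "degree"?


Word 1: "license"
Word 2: "degree"
Comparing from end:
  Pos -1: 'e' == 'e'
  Pos -2: 's' != 'e' (stop)
LCS = "e" (length 1)


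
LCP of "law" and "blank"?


Word 1: "law"
Word 2: "blank"
Comparing from start:
  Pos 0: 'l' != 'b' (stop)
LCP = "" (length 0)


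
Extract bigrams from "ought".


Word: "ought" (length 5)
Number of bigrams = 5 - 2 + 1 = 4
  Position 0: "ou"
  Position 1: "ug"
  Position 2: "gh"
  Position 3: "ht"
Bigrams = "ou", "ug", "gh", "ht"


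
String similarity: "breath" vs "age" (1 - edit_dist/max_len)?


Word 1: "breath" (length 6)
Word 2: "age" (length 3)
One optimal edit sequence:
  1. delete 'b'  (+1)
  2. delete 'r'  (+1)
  3. delete 'e'  (+1)
  4. keep 'a'
  5. substitute 't' -> 'g'  (+1)
  6. substitute 'h' -> 'e'  (+1)
Edit distance = 5
Max length = max(6, 3) = 6
Similarity = 1 - 5/6
= 0.1667


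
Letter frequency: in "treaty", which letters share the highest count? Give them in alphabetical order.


Word: "treaty"
Letter counts:
  'a': 1
  'e': 1
  'r': 1
  't': 2
  'y': 1
Maximum count = 2
Most frequent = 't' (2 times each)


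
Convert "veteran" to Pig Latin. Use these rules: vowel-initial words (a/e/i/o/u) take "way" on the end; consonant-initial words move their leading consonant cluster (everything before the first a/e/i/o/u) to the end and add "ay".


Word: "veteran"
Starts with consonant(s) → move to end, add 'ay'
Consonant cluster: "v"
Pig Latin = "eteranvay"


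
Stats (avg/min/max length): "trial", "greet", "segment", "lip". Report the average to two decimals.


Lengths: "trial"=5, "greet"=5, "segment"=7, "lip"=3
Sum = 20, Count = 4
Average = 20/4 = 5.00
= avg=5.00, min=3, max=7


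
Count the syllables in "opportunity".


Word: "opportunity"
Syllable breakdown: op-por-tu-ni-ty
Counting: 5 parts
= 5 syllables


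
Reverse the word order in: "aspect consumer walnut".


Original: "aspect consumer walnut"
Words (1..n): aspect | consumer | walnut
Reversed (n..1): walnut | consumer | aspect
Result = "walnut consumer aspect"


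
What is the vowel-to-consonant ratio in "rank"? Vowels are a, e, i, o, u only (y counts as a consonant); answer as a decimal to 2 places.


Word: "rank"
Vowels (a,e,i,o,u): 1
Consonants: 3
Ratio = 1/3
= 0.33


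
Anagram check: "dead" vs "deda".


Word 1: "dead" → sorted: adde
Word 2: "deda" → sorted: adde
Same letters? adde == adde
Anagram = Yes


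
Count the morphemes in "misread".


Word: "misread"
Morphemes: mis- / read
Each morpheme carries meaning
= 2 morphemes


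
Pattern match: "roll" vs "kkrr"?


Pattern of "roll": [0, 1, 2, 2]
Pattern of "kkrr": [0, 0, 1, 1]
Patterns do not match
Same pattern = No


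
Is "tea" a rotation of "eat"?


Word: "eat", Candidate: "tea"
Method: check if candidate is substring of word+word
"eateat" contains "tea"? Yes
Is rotation = Yes


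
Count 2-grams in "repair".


Word: "repair" (length 6)
Number of 2-grams = length - 2 + 1 = 6 - 2 + 1
= 5


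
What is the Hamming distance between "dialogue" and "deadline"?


Comparing character by character (same length = 8):
  Pos 0: 'd' vs 'd' =
  Pos 1: 'i' vs 'e' !=
  Pos 2: 'a' vs 'a' =
  Pos 3: 'l' vs 'd' !=
  Pos 4: 'o' vs 'l' !=
  Pos 5: 'g' vs 'i' !=
  Pos 6: 'u' vs 'n' !=
  Pos 7: 'e' vs 'e' =
Hamming distance = 5


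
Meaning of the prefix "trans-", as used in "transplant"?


Prefix: trans-
Example: transplant (trans- + plant)
Meaning = across


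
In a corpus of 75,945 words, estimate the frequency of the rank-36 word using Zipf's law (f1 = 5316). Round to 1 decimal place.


Zipf's law: f(r) = f(1) / r
f(1) = 5316
f(36) = 5316 / 36
= 147.7 occurrences


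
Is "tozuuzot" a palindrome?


Word: "tozuuzot"
Reversed: "tozuuzot"
Forward == Backward? tozuuzot == tozuuzot
Palindrome = Yes


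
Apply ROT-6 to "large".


Word: "large"
Shift: 6
Each letter → (letter + shift) mod 26:
  'l' (11) + 6 = 17 → 'r'
  'a' (0) + 6 = 6 → 'g'
  'r' (17) + 6 = 23 → 'x'
  'g' (6) + 6 = 12 → 'm'
  'e' (4) + 6 = 10 → 'k'
Result = "rgxmk"


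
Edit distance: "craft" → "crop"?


Word 1: "craft" (length 5)
Word 2: "crop" (length 4)
One optimal edit sequence (insert/delete/substitute each cost 1):
  1. keep 'c'
  2. keep 'r'
  3. delete 'a'  (+1)
  4. substitute 'f' -> 'o'  (+1)
  5. substitute 't' -> 'p'  (+1)
Total edit operations: 3
Edit distance = 3


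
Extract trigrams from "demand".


Word: "demand" (length 6)
Number of trigrams = 6 - 3 + 1 = 4
  Position 0: "dem"
  Position 1: "ema"
  Position 2: "man"
  Position 3: "and"
Trigrams = "dem", "ema", "man", "and"


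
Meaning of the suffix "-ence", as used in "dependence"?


Suffix: -ence
As in: dependence -> depend + -ence
Meaning = state of


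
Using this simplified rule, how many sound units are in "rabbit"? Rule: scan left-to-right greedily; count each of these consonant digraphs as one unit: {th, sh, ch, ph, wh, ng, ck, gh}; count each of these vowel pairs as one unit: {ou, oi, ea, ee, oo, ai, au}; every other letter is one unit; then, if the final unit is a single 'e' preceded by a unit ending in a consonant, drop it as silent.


Word: "rabbit" (6 letters)
Left-to-right scan:
  [1] 'r' (letter)
  [2] 'a' (letter)
  [3] 'b' (letter)
  [4] 'b' (letter)
  [5] 'i' (letter)
  [6] 't' (letter)
Units from scan: 6
Sound units = 6 units


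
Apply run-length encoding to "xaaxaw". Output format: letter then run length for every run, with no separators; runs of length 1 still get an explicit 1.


String: "xaaxaw"
Scanning for consecutive runs:
  'x' x 1
  'a' x 2
  'x' x 1
  'a' x 1
  'w' x 1
RLE = "x1a2x1a1w1"


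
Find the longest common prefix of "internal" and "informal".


Word 1: "internal"
Word 2: "informal"
Comparing from start:
  Pos 0: 'i' == 'i'
  Pos 1: 'n' == 'n'
  Pos 2: 't' != 'f' (stop)
LCP = "in" (length 2)


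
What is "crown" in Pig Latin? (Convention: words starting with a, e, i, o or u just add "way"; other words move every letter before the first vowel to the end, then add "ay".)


Word: "crown"
Starts with consonant(s) → move to end, add 'ay'
Consonant cluster: "cr"
Pig Latin = "owncray"


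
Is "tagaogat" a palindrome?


Word: "tagaogat"
Reversed: "tagoagat"
Forward == Backward? tagaogat != tagoagat
Palindrome = No


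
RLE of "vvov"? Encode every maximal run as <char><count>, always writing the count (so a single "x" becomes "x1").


String: "vvov"
Scanning for consecutive runs:
  'v' x 2
  'o' x 1
  'v' x 1
RLE = "v2o1v1"


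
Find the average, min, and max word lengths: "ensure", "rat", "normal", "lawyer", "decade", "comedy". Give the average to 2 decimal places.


Lengths: "ensure"=6, "rat"=3, "normal"=6, "lawyer"=6, "decade"=6, "comedy"=6
Sum = 33, Count = 6
Average = 33/6 = 5.50
= avg=5.50, min=3, max=6


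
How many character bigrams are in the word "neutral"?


Word: "neutral" (length 7)
Number of 2-grams = length - 2 + 1 = 7 - 2 + 1
= 6


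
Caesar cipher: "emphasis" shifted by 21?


Word: "emphasis"
Shift: 21
Each letter → (letter + shift) mod 26:
  'e' (4) + 21 = 25 → 'z'
  'm' (12) + 21 = 7 → 'h'
  'p' (15) + 21 = 10 → 'k'
  'h' (7) + 21 = 2 → 'c'
  'a' (0) + 21 = 21 → 'v'
  's' (18) + 21 = 13 → 'n'
  'i' (8) + 21 = 3 → 'd'
  's' (18) + 21 = 13 → 'n'
Result = "zhkcvndn"


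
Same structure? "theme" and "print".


Pattern of "theme": [0, 1, 2, 3, 2]
Pattern of "print": [0, 1, 2, 3, 4]
Patterns do not match
Same pattern = No


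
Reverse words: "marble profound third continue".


Original: "marble profound third continue"
Words (1..n): marble | profound | third | continue
Reversed (n..1): continue | third | profound | marble
Result = "continue third profound marble"


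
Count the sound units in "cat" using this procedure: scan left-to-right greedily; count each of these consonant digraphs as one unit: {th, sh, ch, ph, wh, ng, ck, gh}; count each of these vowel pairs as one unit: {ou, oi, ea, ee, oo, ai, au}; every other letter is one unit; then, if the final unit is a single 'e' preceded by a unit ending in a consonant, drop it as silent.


Word: "cat" (3 letters)
Left-to-right scan:
  1. 'c' (letter)
  2. 'a' (letter)
  3. 't' (letter)
Units from scan: 3
Sound units = 3 units


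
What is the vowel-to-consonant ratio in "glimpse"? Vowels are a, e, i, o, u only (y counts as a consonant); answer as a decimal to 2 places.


Word: "glimpse"
Vowels (a,e,i,o,u): 2
Consonants: 5
Ratio = 2/5
= 0.40


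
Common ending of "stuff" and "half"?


Word 1: "stuff"
Word 2: "half"
Comparing from end:
  Pos -1: 'f' == 'f'
  Pos -2: 'f' != 'l' (stop)
LCS = "f" (length 1)


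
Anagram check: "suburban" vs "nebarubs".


Word 1: "suburban" → sorted: abbnrsuu
Word 2: "nebarubs" → sorted: abbenrsu
Same letters? abbnrsuu != abbenrsu
Anagram = No


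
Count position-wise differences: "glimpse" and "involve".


Comparing character by character (same length = 7):
  Pos 0: 'g' vs 'i' !=
  Pos 1: 'l' vs 'n' !=
  Pos 2: 'i' vs 'v' !=
  Pos 3: 'm' vs 'o' !=
  Pos 4: 'p' vs 'l' !=
  Pos 5: 's' vs 'v' !=
  Pos 6: 'e' vs 'e' =
Hamming distance = 6


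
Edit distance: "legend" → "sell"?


Word 1: "legend" (length 6)
Word 2: "sell" (length 4)
One optimal edit sequence (insert/delete/substitute each cost 1):
  1. delete 'l'  (+1)
  2. delete 'e'  (+1)
  3. substitute 'g' -> 's'  (+1)
  4. keep 'e'
  5. substitute 'n' -> 'l'  (+1)
  6. substitute 'd' -> 'l'  (+1)
Total edit operations: 5
Edit distance = 5


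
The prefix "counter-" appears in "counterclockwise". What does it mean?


Prefix: counter-
Example: counterclockwise (counter- + clockwise)
Meaning = against / opposite


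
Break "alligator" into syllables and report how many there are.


Word: "alligator"
Syllable breakdown: al / li / ga / tor
Counting: 4 parts
= 4 syllables


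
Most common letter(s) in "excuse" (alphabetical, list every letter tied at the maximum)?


Word: "excuse"
Letter counts:
  'c': 1
  'e': 2
  's': 1
  'u': 1
  'x': 1
Maximum count = 2
Most frequent = 'e' (2 times each)


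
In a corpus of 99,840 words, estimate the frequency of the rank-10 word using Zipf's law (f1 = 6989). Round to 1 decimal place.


Zipf's law: f(r) = f(1) / r
f(1) = 6989
f(10) = 6989 / 10
= 698.9 occurrences


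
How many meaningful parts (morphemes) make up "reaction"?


Word: "reaction"
Morphemes: re- / act / -ion
Each morpheme carries meaning
= 3 morphemes


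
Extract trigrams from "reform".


Word: "reform" (length 6)
Number of trigrams = 6 - 3 + 1 = 4
  Position 0: "ref"
  Position 1: "efo"
  Position 2: "for"
  Position 3: "orm"
Trigrams = "ref", "efo", "for", "orm"


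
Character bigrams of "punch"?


Word: "punch" (length 5)
Number of bigrams = 5 - 2 + 1 = 4
  Position 0: "pu"
  Position 1: "un"
  Position 2: "nc"
  Position 3: "ch"
Bigrams = "pu", "un", "nc", "ch"


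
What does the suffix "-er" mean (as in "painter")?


Suffix: -er
Example: painter = paint + -er
Meaning = one who / more


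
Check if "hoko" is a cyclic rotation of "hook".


Word: "hook", Candidate: "hoko"
Method: check if candidate is substring of word+word
"hookhook" contains "hoko"? No
Is rotation = No


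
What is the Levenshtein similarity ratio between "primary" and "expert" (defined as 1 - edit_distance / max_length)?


Word 1: "primary" (length 7)
Word 2: "expert" (length 6)
One optimal edit sequence:
  1. delete 'p'  (+1)
  2. substitute 'r' -> 'e'  (+1)
  3. substitute 'i' -> 'x'  (+1)
  4. substitute 'm' -> 'p'  (+1)
  5. substitute 'a' -> 'e'  (+1)
  6. keep 'r'
  7. substitute 'y' -> 't'  (+1)
Edit distance = 6
Max length = max(7, 6) = 7
Similarity = 1 - 6/7
= 0.1429


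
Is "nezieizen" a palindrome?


Word: "nezieizen"
Reversed: "nezieizen"
Forward == Backward? nezieizen == nezieizen
Palindrome = Yes


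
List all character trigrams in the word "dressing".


Word: "dressing" (length 8)
Number of trigrams = 8 - 3 + 1 = 6
  Position 0: "dre"
  Position 1: "res"
  Position 2: "ess"
  Position 3: "ssi"
  Position 4: "sin"
  Position 5: "ing"
Trigrams = "dre", "res", "ess", "ssi", "sin", "ing"


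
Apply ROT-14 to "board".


Word: "board"
Shift: 14
Each letter → (letter + shift) mod 26:
  'b' (1) + 14 = 15 → 'p'
  'o' (14) + 14 = 2 → 'c'
  'a' (0) + 14 = 14 → 'o'
  'r' (17) + 14 = 5 → 'f'
  'd' (3) + 14 = 17 → 'r'
Result = "pcofr"


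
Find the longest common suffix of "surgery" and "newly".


Word 1: "surgery"
Word 2: "newly"
Comparing from end:
  Pos -1: 'y' == 'y'
  Pos -2: 'r' != 'l' (stop)
LCS = "y" (length 1)


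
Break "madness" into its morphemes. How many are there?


Word: "madness"
Morphemes: mad / -ness
Each morpheme carries meaning
= 2 morphemes


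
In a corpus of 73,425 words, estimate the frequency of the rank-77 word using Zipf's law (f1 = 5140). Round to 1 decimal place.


Zipf's law: f(r) = f(1) / r
f(1) = 5140
f(77) = 5140 / 77
= 66.8 occurrences


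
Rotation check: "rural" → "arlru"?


Word: "rural", Candidate: "arlru"
Method: check if candidate is substring of word+word
"ruralrural" contains "arlru"? No
Is rotation = No


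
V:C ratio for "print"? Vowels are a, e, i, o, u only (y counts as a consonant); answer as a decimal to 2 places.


Word: "print"
Vowels (a,e,i,o,u): 1
Consonants: 4
Ratio = 1/4
= 0.25


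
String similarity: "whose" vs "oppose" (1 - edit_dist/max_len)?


Word 1: "whose" (length 5)
Word 2: "oppose" (length 6)
One optimal edit sequence:
  1. insert 'o'  (+1)
  2. substitute 'w' -> 'p'  (+1)
  3. substitute 'h' -> 'p'  (+1)
  4. keep 'o'
  5. keep 's'
  6. keep 'e'
Edit distance = 3
Max length = max(5, 6) = 6
Similarity = 1 - 3/6
= 0.5000


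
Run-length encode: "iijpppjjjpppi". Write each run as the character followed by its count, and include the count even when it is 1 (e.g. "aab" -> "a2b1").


String: "iijpppjjjpppi"
Scanning for consecutive runs:
  'i' x 2
  'j' x 1
  'p' x 3
  'j' x 3
  'p' x 3
  'i' x 1
RLE = "i2j1p3j3p3i1"


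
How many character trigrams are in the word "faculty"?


Word: "faculty" (length 7)
Number of 3-grams = length - 3 + 1 = 7 - 3 + 1
= 5


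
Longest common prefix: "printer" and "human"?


Word 1: "printer"
Word 2: "human"
Comparing from start:
  Pos 0: 'p' != 'h' (stop)
LCP = "" (length 0)


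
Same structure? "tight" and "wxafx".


Pattern of "tight": [0, 1, 2, 3, 0]
Pattern of "wxafx": [0, 1, 2, 3, 1]
Patterns do not match
Same pattern = No


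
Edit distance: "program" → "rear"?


Word 1: "program" (length 7)
Word 2: "rear" (length 4)
One optimal edit sequence (insert/delete/substitute each cost 1):
  1. delete 'p'  (+1)
  2. keep 'r'
  3. delete 'o'  (+1)
  4. delete 'g'  (+1)
  5. substitute 'r' -> 'e'  (+1)
  6. keep 'a'
  7. substitute 'm' -> 'r'  (+1)
Total edit operations: 5
Edit distance = 5


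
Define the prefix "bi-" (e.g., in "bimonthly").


Prefix: bi-
Example: bimonthly = bi- + monthly
Meaning = two


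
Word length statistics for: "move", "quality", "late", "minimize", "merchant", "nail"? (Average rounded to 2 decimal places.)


Lengths: "move"=4, "quality"=7, "late"=4, "minimize"=8, "merchant"=8, "nail"=4
Sum = 35, Count = 6
Average = 35/6 = 5.83
= avg=5.83, min=4, max=8


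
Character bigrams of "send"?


Word: "send" (length 4)
Number of bigrams = 4 - 2 + 1 = 3
  Position 0: "se"
  Position 1: "en"
  Position 2: "nd"
Bigrams = "se", "en", "nd"


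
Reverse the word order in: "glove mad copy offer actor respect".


Original: "glove mad copy offer actor respect"
Words (1..n): glove | mad | copy | offer | actor | respect
Reversed (n..1): respect | actor | offer | copy | mad | glove
Result = "respect actor offer copy mad glove"


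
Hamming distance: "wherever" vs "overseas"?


Comparing character by character (same length = 8):
  Pos 0: 'w' vs 'o' !=
  Pos 1: 'h' vs 'v' !=
  Pos 2: 'e' vs 'e' =
  Pos 3: 'r' vs 'r' =
  Pos 4: 'e' vs 's' !=
  Pos 5: 'v' vs 'e' !=
  Pos 6: 'e' vs 'a' !=
  Pos 7: 'r' vs 's' !=
Hamming distance = 6


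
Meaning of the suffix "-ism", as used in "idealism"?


Suffix: -ism
Example: idealism (ideal + -ism)
Meaning = belief / practice


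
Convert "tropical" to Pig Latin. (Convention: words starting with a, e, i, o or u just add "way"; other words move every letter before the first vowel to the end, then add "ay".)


Word: "tropical"
Starts with consonant(s) → move to end, add 'ay'
Consonant cluster: "tr"
Pig Latin = "opicaltray"


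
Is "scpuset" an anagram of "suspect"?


Word 1: "suspect" → sorted: cepsstu
Word 2: "scpuset" → sorted: cepsstu
Same letters? cepsstu == cepsstu
Anagram = Yes


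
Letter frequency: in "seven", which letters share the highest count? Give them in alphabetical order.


Word: "seven"
Letter counts:
  'e': 2
  'n': 1
  's': 1
  'v': 1
Maximum count = 2
Most frequent = 'e' (2 times each)


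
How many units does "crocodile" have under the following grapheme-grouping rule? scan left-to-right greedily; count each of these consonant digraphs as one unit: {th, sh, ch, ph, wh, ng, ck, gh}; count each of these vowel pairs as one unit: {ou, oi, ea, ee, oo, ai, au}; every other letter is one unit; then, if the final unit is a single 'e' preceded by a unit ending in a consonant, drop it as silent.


Word: "crocodile" (9 letters)
Left-to-right scan:
  [1] 'c' (letter)
  [2] 'r' (letter)
  [3] 'o' (letter)
  [4] 'c' (letter)
  [5] 'o' (letter)
  [6] 'd' (letter)
  [7] 'i' (letter)
  [8] 'l' (letter)
  [9] 'e' (letter)
Units from scan: 9
Final unit is 'e' after a consonant -> drop as silent (-1)
Sound units = 8 units


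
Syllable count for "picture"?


Word: "picture"
Syllable breakdown: pic / ture
Counting: 2 parts
= 2 syllables


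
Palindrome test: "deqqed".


Word: "deqqed"
Reversed: "deqqed"
Forward == Backward? deqqed == deqqed
Palindrome = Yes


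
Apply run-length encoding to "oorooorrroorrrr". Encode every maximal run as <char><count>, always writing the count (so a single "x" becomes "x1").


String: "oorooorrroorrrr"
Scanning for consecutive runs:
  'o' x 2
  'r' x 1
  'o' x 3
  'r' x 3
  'o' x 2
  'r' x 4
RLE = "o2r1o3r3o2r4"


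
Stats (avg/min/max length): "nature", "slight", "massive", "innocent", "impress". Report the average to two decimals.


Lengths: "nature"=6, "slight"=6, "massive"=7, "innocent"=8, "impress"=7
Sum = 34, Count = 5
Average = 34/5 = 6.80
= avg=6.80, min=6, max=8


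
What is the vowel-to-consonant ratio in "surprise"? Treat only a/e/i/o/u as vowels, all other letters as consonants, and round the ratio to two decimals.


Word: "surprise"
Vowels (a,e,i,o,u): 3
Consonants: 5
Ratio = 3/5
= 0.60
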